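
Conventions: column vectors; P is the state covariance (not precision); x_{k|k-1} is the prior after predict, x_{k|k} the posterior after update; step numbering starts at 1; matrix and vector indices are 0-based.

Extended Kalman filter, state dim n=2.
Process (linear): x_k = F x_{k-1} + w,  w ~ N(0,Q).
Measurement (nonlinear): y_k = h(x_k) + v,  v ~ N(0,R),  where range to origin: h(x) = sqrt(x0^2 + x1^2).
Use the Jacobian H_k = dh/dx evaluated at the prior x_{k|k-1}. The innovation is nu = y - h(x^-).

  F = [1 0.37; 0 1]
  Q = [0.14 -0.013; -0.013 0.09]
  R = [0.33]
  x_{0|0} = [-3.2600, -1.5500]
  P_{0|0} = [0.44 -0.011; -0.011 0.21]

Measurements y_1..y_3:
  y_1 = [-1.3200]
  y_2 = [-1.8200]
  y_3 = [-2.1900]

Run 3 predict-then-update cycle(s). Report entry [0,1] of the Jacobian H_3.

H_jac[0,1] = 0.5387

step 1: x^-=[-3.8335, -1.5500]  P^-=[0.6006 0.0537; 0.0537 0.3000]  H_jac=[-0.9271 -0.3748]  S=[0.9257]  K=[-0.6233; -0.1753]  nu=[-5.4550]  x^+=[-0.4336, -0.5939]  P^+=[0.2410 -0.0474; -0.0474 0.2716]
step 2: x^-=[-0.6534, -0.5939]  P^-=[0.3831 0.0401; 0.0401 0.3616]  H_jac=[-0.7400 -0.6726]  S=[0.7432]  K=[-0.4177; -0.3671]  nu=[-2.7030]  x^+=[0.4756, 0.3983]  P^+=[0.2534 -0.0739; -0.0739 0.2614]
step 3: x^-=[0.6230, 0.3983]  P^-=[0.3745 0.0098; 0.0098 0.3514]  H_jac=[0.8425 0.5387]  S=[0.7067]  K=[0.4540; 0.2796]  nu=[-2.9295]  x^+=[-0.7069, -0.4206]  P^+=[0.2289 -0.0799; -0.0799 0.2962]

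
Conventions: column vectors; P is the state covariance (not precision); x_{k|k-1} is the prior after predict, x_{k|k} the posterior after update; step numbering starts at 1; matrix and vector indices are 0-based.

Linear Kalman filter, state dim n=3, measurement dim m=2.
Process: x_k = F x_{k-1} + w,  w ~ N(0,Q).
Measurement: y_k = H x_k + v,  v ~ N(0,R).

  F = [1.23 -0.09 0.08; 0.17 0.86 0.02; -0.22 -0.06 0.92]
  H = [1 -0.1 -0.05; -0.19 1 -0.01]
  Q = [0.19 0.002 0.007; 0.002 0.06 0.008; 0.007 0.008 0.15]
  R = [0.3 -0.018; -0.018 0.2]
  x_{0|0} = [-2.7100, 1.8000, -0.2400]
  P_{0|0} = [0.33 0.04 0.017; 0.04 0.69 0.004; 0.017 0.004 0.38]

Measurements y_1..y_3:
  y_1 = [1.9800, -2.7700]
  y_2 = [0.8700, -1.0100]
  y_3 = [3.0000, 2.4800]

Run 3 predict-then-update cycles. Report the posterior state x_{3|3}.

x_post = [2.2685, 0.7984, -0.0635]

step 1: x^-=[-3.5145, 1.0825, 0.2674]  P^-=[0.6917 0.0608 -0.0342; 0.0608 0.5920 -0.0352; -0.0342 -0.0352 0.4838]  S=[0.9897 -0.1447; -0.1447 0.7944]  K=[0.7002 0.0391; 0.1133 0.7517; -0.0633 -0.0537]  nu=[5.6161, -4.5176]  x^+=[0.2413, -1.6769, 0.1548]  P^+=[0.2132 0.0358 0.0055; 0.0358 0.1551 -0.0038; 0.0055 -0.0038 0.4785]
step 2: x^-=[0.4601, -1.3981, 0.1899]  P^-=[0.5101 0.0726 -0.0101; 0.0726 0.1914 -0.0084; -0.0101 -0.0084 0.5650]  S=[0.7998 -0.0594; -0.0594 0.3824]  K=[0.6319 0.0348; 0.1030 0.4807; -0.0498 -0.0396]  nu=[0.2796, 0.4774]  x^+=[0.6534, -1.1398, 0.1571]  P^+=[0.1929 0.0324 0.0140; 0.0324 0.1004 0.0013; 0.0140 0.0013 0.5627]
step 3: x^-=[0.9188, -0.8660, 0.0692]  P^-=[0.4818 0.0698 0.0105; 0.0698 0.1497 0.0026; 0.0105 0.0026 0.6310]  S=[0.7699 -0.0532; -0.0532 0.3406]  K=[0.6183 0.0325; 0.0998 0.4160; -0.0291 -0.0212]  nu=[1.9980, 3.5213]  x^+=[2.2685, 0.7984, -0.0635]  P^+=[0.1893 0.0316 0.0239; 0.0316 0.0875 0.0071; 0.0239 0.0071 0.6303]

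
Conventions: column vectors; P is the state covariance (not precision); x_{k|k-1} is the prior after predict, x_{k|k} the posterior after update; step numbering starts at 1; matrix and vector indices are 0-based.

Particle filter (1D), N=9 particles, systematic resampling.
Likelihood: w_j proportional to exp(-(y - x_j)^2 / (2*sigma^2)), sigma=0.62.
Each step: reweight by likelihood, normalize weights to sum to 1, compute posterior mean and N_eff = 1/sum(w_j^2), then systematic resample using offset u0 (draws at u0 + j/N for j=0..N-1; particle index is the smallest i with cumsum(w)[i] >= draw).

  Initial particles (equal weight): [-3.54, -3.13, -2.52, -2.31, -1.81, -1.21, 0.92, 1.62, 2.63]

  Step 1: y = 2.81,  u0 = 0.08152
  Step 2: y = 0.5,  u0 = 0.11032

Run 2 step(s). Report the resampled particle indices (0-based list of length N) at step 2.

resampled_idx = [0, 0, 0, 0, 0, 0, 0, 0, 8]

step 1: w=[0.0000, 0.0000, 0.0000, 0.0000, 0.0000, 0.0000, 0.0085, 0.1407, 0.8508]  mean=2.4734  Neff=1.3445  idx=[7, 8, 8, 8, 8, 8, 8, 8, 8]
step 2: w=[0.8994, 0.0126, 0.0126, 0.0126, 0.0126, 0.0126, 0.0126, 0.0126, 0.0126]  mean=1.7216  Neff=1.2344  idx=[0, 0, 0, 0, 0, 0, 0, 0, 8]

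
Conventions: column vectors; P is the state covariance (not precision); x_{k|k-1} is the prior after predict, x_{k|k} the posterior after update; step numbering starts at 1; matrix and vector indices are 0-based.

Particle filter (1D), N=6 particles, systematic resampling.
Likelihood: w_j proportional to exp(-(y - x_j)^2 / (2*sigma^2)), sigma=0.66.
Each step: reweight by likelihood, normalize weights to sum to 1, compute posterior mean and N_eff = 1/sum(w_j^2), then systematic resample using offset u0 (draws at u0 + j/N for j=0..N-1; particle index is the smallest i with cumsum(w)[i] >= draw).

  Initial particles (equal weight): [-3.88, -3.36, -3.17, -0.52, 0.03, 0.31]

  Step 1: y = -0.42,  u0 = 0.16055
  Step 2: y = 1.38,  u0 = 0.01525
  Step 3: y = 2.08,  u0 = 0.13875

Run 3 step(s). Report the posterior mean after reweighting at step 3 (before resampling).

post_mean = 0.2880

step 1: w=[0.0000, 0.0000, 0.0001, 0.4254, 0.3411, 0.2334]  mean=-0.1389  Neff=2.8426  idx=[3, 3, 4, 4, 5, 5]
step 2: w=[0.0194, 0.0194, 0.1513, 0.1513, 0.3293, 0.3293]  mean=0.1930  Neff=3.7968  idx=[0, 2, 4, 4, 5, 5]
step 3: w=[0.0036, 0.0680, 0.2321, 0.2321, 0.2321, 0.2321]  mean=0.2880  Neff=4.5431  idx=[2, 3, 3, 4, 5, 5]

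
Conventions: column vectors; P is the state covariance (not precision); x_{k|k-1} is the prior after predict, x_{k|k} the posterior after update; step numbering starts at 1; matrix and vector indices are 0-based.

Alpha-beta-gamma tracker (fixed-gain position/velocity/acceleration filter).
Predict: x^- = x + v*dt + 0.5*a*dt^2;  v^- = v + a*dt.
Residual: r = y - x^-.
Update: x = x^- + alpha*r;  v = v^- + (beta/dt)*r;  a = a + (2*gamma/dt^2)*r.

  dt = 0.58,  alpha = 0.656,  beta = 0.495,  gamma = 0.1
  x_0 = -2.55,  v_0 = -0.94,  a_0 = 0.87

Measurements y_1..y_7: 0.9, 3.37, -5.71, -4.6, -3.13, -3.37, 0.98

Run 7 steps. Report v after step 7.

step 1: x_pred=-2.9489  r=3.8489  x^+=-0.4240  v^+=2.8494  a^+=3.1583
step 2: x_pred=1.7599  r=1.6101  x^+=2.8161  v^+=6.0554  a^+=4.1155
step 3: x_pred=7.0205  r=-12.7305  x^+=-1.3307  v^+=-2.4224  a^+=-3.4531
step 4: x_pred=-3.3165  r=-1.2835  x^+=-4.1585  v^+=-5.5206  a^+=-4.2162
step 5: x_pred=-8.0696  r=4.9396  x^+=-4.8292  v^+=-3.7503  a^+=-1.2794
step 6: x_pred=-7.2196  r=3.8496  x^+=-4.6943  v^+=-1.2069  a^+=1.0093
step 7: x_pred=-5.2245  r=6.2045  x^+=-1.1544  v^+=4.6737  a^+=4.6980

v_post = 4.6737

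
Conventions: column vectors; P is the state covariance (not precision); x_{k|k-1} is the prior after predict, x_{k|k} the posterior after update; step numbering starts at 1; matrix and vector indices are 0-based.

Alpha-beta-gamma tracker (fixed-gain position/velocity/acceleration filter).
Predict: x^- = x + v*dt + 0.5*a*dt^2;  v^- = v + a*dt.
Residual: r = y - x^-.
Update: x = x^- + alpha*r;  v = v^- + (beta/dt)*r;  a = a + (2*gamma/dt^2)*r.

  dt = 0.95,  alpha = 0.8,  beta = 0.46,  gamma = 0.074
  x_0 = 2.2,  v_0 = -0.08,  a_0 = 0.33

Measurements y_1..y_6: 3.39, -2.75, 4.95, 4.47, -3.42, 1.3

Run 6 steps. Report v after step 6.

v_post = -0.6493

step 1: x_pred=2.2729  r=1.1171  x^+=3.1666  v^+=0.7744  a^+=0.5132
step 2: x_pred=4.1338  r=-6.8838  x^+=-1.3732  v^+=-2.0713  a^+=-0.6157
step 3: x_pred=-3.6188  r=8.5688  x^+=3.2362  v^+=1.4929  a^+=0.7895
step 4: x_pred=5.0108  r=-0.5408  x^+=4.5782  v^+=1.9811  a^+=0.7008
step 5: x_pred=6.7764  r=-10.1964  x^+=-1.3807  v^+=-2.2904  a^+=-0.9713
step 6: x_pred=-3.9948  r=5.2948  x^+=0.2410  v^+=-0.6493  a^+=-0.1030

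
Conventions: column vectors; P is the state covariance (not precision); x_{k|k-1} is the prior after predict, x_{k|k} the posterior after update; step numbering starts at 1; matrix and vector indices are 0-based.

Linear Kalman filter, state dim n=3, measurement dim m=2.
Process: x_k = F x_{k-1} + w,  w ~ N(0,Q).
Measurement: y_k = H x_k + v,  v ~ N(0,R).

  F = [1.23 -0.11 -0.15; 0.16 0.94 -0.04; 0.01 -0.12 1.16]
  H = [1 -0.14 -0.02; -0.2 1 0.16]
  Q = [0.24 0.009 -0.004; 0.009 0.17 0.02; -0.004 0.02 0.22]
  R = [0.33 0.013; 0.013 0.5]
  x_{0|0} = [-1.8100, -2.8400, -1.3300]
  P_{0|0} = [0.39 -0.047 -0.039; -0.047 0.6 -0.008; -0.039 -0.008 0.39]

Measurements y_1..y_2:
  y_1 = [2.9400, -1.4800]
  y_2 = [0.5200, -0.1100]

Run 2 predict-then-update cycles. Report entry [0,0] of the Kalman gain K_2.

K[0,0] = 0.6525

step 1: x^-=[-1.7144, -2.9060, -1.2201]  P^-=[0.8729 -0.0235 -0.1069; -0.0235 0.6977 -0.0807; -0.1069 -0.0807 0.7549]  S=[1.2273 -0.3000; -0.3000 1.2424]  K=[0.7156 -0.0004; 0.0406 0.5648; -0.0830 0.0295]  nu=[4.2232, 1.2783]  x^+=[1.3070, -2.0125, -1.5329]  P^+=[0.2443 0.0624 -0.0276; 0.0624 0.3131 -0.1109; -0.0276 -0.1109 0.7439]
step 2: x^-=[2.0589, -1.6213, -1.5235]  P^-=[0.6198 0.1173 -0.1628; 0.1173 0.4816 -0.1766; -0.1628 -0.1766 1.2556]  S=[0.9324 -0.0810; -0.0810 0.9455]  K=[0.6525 0.0213; 0.0975 0.4630; -0.1711 0.0454]  nu=[-1.7963, 2.1669]  x^+=[0.9331, -0.7933, -1.1177]  P^+=[0.2247 0.0733 -0.0576; 0.0733 0.2774 -0.1870; -0.0576 -0.1870 1.2251]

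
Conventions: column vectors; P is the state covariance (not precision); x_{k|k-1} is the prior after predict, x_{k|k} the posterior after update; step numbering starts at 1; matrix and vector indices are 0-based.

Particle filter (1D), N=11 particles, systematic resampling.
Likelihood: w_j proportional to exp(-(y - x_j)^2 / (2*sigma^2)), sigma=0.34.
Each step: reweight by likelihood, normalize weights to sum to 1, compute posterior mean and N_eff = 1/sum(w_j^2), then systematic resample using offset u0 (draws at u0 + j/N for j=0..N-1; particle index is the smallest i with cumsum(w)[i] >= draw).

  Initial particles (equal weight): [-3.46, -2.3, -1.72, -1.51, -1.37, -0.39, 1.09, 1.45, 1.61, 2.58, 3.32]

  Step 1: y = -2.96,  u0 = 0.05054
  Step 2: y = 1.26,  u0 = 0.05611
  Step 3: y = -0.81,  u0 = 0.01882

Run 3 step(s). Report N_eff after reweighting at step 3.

step 1: w=[0.6886, 0.3085, 0.0026, 0.0002, 0.0000, 0.0000, 0.0000, 0.0000, 0.0000, 0.0000, 0.0000]  mean=-3.0970  Neff=1.7564  idx=[0, 0, 0, 0, 0, 0, 0, 0, 1, 1, 1]
step 2: w=[0.0000, 0.0000, 0.0000, 0.0000, 0.0000, 0.0000, 0.0000, 0.0000, 0.3333, 0.3333, 0.3333]  mean=-2.3000  Neff=3.0000  idx=[8, 8, 8, 8, 9, 9, 9, 10, 10, 10, 10]
step 3: w=[0.0909, 0.0909, 0.0909, 0.0909, 0.0909, 0.0909, 0.0909, 0.0909, 0.0909, 0.0909, 0.0909]  mean=-2.3000  Neff=11.0000  idx=[0, 1, 2, 3, 4, 5, 6, 7, 8, 9, 10]

N_eff = 11.0000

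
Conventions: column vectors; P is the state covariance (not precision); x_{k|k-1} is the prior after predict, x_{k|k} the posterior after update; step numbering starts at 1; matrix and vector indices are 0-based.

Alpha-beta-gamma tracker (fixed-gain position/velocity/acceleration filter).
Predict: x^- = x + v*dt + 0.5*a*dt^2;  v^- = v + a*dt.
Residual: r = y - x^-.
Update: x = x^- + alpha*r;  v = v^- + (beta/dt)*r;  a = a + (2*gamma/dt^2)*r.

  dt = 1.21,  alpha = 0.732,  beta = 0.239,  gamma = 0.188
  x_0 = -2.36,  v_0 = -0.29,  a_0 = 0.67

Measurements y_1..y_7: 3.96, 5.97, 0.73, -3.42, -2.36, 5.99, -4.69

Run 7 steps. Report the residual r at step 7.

step 1: x_pred=-2.2204  r=6.1804  x^+=2.3036  v^+=1.7415  a^+=2.2572
step 2: x_pred=6.0632  r=-0.0932  x^+=5.9950  v^+=4.4543  a^+=2.2333
step 3: x_pred=13.0195  r=-12.2895  x^+=4.0236  v^+=4.7291  a^+=-0.9228
step 4: x_pred=9.0703  r=-12.4903  x^+=-0.0726  v^+=1.1454  a^+=-4.1305
step 5: x_pred=-1.7104  r=-0.6496  x^+=-2.1859  v^+=-3.9808  a^+=-4.2973
step 6: x_pred=-10.1485  r=16.1385  x^+=1.6649  v^+=-5.9929  a^+=-0.1527
step 7: x_pred=-5.6983  r=1.0083  x^+=-4.9602  v^+=-5.9785  a^+=0.1062

resid = 1.0083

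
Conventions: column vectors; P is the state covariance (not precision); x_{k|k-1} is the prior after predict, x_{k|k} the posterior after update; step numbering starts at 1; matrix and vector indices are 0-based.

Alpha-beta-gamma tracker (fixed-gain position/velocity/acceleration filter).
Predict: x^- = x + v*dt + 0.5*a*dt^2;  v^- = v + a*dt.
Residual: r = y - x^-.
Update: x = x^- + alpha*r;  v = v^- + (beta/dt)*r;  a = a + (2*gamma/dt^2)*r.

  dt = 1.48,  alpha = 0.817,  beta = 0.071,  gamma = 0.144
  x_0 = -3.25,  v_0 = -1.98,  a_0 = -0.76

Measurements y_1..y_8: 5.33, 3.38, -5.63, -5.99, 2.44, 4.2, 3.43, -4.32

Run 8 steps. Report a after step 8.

step 1: x_pred=-7.0128  r=12.3428  x^+=3.0713  v^+=-2.5127  a^+=0.8629
step 2: x_pred=0.2975  r=3.0825  x^+=2.8159  v^+=-1.0878  a^+=1.2682
step 3: x_pred=2.5949  r=-8.2249  x^+=-4.1248  v^+=0.3945  a^+=0.1867
step 4: x_pred=-3.3365  r=-2.6535  x^+=-5.5044  v^+=0.5436  a^+=-0.1622
step 5: x_pred=-4.8775  r=7.3175  x^+=1.1009  v^+=0.6546  a^+=0.8000
step 6: x_pred=2.9458  r=1.2542  x^+=3.9705  v^+=1.8987  a^+=0.9649
step 7: x_pred=7.8373  r=-4.4073  x^+=4.2365  v^+=3.1153  a^+=0.3854
step 8: x_pred=9.2692  r=-13.5892  x^+=-1.8332  v^+=3.0337  a^+=-1.4014

a_post = -1.4014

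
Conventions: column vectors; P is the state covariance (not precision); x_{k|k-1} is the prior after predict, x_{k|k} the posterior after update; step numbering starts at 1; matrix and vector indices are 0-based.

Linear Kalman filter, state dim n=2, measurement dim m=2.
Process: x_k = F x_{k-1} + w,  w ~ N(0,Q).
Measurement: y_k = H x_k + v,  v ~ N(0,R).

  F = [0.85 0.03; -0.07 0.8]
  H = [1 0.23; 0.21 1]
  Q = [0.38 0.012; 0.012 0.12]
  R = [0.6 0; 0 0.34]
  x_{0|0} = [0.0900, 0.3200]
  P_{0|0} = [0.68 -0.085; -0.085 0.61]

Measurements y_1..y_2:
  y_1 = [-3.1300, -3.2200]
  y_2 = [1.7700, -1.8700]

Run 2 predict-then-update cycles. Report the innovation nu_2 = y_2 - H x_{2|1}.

step 1: x^-=[0.0861, 0.2497]  P^-=[0.8675 -0.0714; -0.0714 0.5233]  S=[1.4623 0.2276; 0.2276 0.8715]  K=[0.5861 -0.0260; -0.0598 0.5988]  nu=[-3.2735, -3.4878]  x^+=[-1.7416, -1.6431]  P^+=[0.3716 -0.0869; -0.0869 0.2218]
step 2: x^-=[-1.5297, -1.1926]  P^-=[0.6443 -0.0637; -0.0637 0.2735]  S=[1.2294 0.1314; 0.1314 0.6152]  K=[0.5114 0.0071; -0.0469 0.4329]  nu=[3.5740, -0.3562]  x^+=[0.2953, -1.5144]  P^+=[0.3218 -0.0651; -0.0651 0.1609]

innov = [3.5740, -0.3562]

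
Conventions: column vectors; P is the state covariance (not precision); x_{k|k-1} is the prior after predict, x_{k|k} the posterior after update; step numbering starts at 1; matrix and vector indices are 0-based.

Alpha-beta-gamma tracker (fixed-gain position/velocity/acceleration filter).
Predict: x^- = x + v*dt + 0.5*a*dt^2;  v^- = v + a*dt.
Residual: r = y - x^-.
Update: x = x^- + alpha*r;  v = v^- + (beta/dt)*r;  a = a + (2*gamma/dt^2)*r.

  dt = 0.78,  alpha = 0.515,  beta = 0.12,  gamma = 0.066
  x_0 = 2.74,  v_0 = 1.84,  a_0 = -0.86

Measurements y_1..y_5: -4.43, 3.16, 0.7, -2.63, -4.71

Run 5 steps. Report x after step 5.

x_post = -5.2915

step 1: x_pred=3.9136  r=-8.3436  x^+=-0.3834  v^+=-0.1144  a^+=-2.6702
step 2: x_pred=-1.2849  r=4.4449  x^+=1.0042  v^+=-1.5134  a^+=-1.7059
step 3: x_pred=-0.6951  r=1.3951  x^+=0.0234  v^+=-2.6293  a^+=-1.4032
step 4: x_pred=-2.4544  r=-0.1756  x^+=-2.5448  v^+=-3.7508  a^+=-1.4413
step 5: x_pred=-5.9089  r=1.1989  x^+=-5.2915  v^+=-4.6906  a^+=-1.1812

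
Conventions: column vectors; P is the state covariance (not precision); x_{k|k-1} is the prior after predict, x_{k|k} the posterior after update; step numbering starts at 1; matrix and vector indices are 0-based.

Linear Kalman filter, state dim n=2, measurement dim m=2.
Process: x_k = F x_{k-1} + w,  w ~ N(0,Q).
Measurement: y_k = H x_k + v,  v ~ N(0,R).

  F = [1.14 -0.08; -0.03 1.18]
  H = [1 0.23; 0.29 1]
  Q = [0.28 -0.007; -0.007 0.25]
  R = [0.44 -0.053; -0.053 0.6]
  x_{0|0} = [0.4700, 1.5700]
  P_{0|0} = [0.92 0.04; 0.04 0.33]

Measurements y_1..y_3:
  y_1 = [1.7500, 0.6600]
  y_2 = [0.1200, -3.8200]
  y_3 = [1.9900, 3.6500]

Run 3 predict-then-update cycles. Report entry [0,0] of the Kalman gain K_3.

step 1: x^-=[0.4102, 1.8385]  P^-=[1.4704 -0.0157; -0.0157 0.7075]  S=[1.9406 0.5194; 0.5194 1.4220]  K=[0.7521 0.0141; -0.0627 0.5172]  nu=[0.9169, -1.2975]  x^+=[1.0815, 1.1100]  P^+=[0.3615 -0.1362; -0.1362 0.3531]
step 2: x^-=[1.1441, 1.2773]  P^-=[0.7769 -0.2363; -0.2363 0.7517]  S=[1.1480 0.0932; 0.0932 1.2800]  K=[0.6339 -0.0547; -0.0991 0.5409]  nu=[-1.3179, -5.4291]  x^+=[0.6057, -1.5289]  P^+=[0.3183 -0.1587; -0.1587 0.3758]
step 3: x^-=[0.8128, -1.8223]  P^-=[0.7250 -0.2673; -0.2673 0.7849]  S=[1.0836 0.0527; 0.0527 1.2908]  K=[0.6157 -0.0693; -0.1069 0.5523]  nu=[1.5963, 5.2366]  x^+=[1.4329, 0.8995]  P^+=[0.3125 -0.1648; -0.1648 0.3849]

K[0,0] = 0.6157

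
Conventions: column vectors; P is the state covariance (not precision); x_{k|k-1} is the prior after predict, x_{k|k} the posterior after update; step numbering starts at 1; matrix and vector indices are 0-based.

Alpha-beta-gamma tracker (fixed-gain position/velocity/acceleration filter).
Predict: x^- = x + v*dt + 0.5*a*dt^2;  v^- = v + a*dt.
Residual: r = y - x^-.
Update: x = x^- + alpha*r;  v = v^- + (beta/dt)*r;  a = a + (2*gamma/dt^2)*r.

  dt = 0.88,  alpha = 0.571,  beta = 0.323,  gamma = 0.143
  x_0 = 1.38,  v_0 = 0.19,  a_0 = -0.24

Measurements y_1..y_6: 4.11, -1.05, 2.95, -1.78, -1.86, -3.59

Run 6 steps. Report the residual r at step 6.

step 1: x_pred=1.4543  r=2.6557  x^+=2.9707  v^+=0.9536  a^+=0.7408
step 2: x_pred=4.0967  r=-5.1467  x^+=1.1579  v^+=-0.2836  a^+=-1.1600
step 3: x_pred=0.4592  r=2.4908  x^+=1.8815  v^+=-0.3901  a^+=-0.2401
step 4: x_pred=1.4452  r=-3.2252  x^+=-0.3964  v^+=-1.7852  a^+=-1.4312
step 5: x_pred=-2.5215  r=0.6615  x^+=-2.1438  v^+=-2.8018  a^+=-1.1869
step 6: x_pred=-5.0690  r=1.4790  x^+=-4.2245  v^+=-3.3034  a^+=-0.6407

resid = 1.4790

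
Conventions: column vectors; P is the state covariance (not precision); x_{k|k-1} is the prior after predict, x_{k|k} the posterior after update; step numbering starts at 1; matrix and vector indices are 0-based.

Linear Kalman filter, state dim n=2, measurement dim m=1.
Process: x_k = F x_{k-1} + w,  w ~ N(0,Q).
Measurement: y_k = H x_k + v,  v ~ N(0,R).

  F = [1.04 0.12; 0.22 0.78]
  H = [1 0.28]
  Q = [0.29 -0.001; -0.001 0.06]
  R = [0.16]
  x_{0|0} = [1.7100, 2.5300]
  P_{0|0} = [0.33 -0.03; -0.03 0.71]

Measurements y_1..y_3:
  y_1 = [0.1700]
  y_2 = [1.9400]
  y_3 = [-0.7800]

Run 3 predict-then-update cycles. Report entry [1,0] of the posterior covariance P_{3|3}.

step 1: x^-=[2.0820, 2.3496]  P^-=[0.6497 0.1158; 0.1158 0.4976]  S=[0.9135]  K=[0.7466; 0.2793]  nu=[-2.5699]  x^+=[0.1632, 1.6318]  P^+=[0.1404 -0.0747; -0.0747 0.4264]
step 2: x^-=[0.3655, 1.3087]  P^-=[0.4293 0.0085; 0.0085 0.3006]  S=[0.6176]  K=[0.6990; 0.1500]  nu=[1.2080]  x^+=[1.2099, 1.4899]  P^+=[0.1276 -0.0563; -0.0563 0.2867]
step 3: x^-=[1.4371, 1.4283]  P^-=[0.4181 0.0079; 0.0079 0.2213]  S=[0.5998]  K=[0.7007; 0.1164]  nu=[-2.6170]  x^+=[-0.3966, 1.1235]  P^+=[0.1236 -0.0410; -0.0410 0.2131]

P_post[1,0] = -0.0410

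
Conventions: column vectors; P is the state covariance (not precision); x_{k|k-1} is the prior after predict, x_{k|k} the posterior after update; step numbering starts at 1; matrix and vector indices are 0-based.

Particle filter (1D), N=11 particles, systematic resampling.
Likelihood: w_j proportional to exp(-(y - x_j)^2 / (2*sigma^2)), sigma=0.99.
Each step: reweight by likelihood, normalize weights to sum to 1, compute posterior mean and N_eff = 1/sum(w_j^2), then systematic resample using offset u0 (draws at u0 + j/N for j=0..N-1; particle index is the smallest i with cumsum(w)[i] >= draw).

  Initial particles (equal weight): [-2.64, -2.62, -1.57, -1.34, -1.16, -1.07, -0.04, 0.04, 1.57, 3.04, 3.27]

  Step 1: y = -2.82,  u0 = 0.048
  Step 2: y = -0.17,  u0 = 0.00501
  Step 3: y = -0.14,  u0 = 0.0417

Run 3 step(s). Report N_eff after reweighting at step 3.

N_eff = 8.9097

step 1: w=[0.3044, 0.3033, 0.1395, 0.1012, 0.0759, 0.0649, 0.0060, 0.0048, 0.0000, 0.0000, 0.0000]  mean=-2.1104  Neff=4.4565  idx=[0, 0, 0, 1, 1, 1, 1, 2, 3, 4, 5]
step 2: w=[0.0181, 0.0181, 0.0181, 0.0191, 0.0191, 0.0191, 0.0191, 0.1499, 0.2027, 0.2472, 0.2696]  mean=-1.4255  Neff=5.0061  idx=[0, 5, 7, 7, 8, 8, 9, 9, 10, 10, 10]
step 3: w=[0.0085, 0.0089, 0.0726, 0.0726, 0.0988, 0.0988, 0.1212, 0.1212, 0.1325, 0.1325, 0.1325]  mean=-1.2449  Neff=8.9097  idx=[2, 3, 4, 5, 6, 7, 7, 8, 9, 9, 10]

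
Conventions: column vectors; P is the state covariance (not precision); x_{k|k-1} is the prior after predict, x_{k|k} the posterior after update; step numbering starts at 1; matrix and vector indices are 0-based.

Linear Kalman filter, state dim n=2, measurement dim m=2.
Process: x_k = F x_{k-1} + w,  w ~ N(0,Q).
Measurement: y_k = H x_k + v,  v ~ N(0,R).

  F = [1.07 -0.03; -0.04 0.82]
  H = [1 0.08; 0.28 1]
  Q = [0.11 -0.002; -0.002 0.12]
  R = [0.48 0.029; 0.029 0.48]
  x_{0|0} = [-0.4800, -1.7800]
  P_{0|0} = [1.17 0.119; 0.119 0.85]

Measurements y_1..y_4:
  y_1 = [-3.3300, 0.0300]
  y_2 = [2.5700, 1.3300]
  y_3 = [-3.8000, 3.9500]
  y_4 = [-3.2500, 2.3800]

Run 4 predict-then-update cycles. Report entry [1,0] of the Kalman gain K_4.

K[1,0] = -0.0799

step 1: x^-=[-0.4602, -1.4404]  P^-=[1.4427 0.0316; 0.0316 0.6856]  S=[1.9321 0.5201; 0.5201 1.2964]  K=[0.7372 0.0402; -0.1115 0.5804]  nu=[-2.7546, 1.5993]  x^+=[-2.4264, -0.2050]  P^+=[0.3598 -0.0601; -0.0601 0.2922]
step 2: x^-=[-2.5901, -0.0711]  P^-=[0.5261 -0.0774; -0.0774 0.3210]  S=[0.9957 0.1229; 0.1229 0.7989]  K=[0.5212 0.0074; -0.1000 0.3900]  nu=[5.1658, 2.1263]  x^+=[0.1179, 0.2415]  P^+=[0.2546 -0.0526; -0.0526 0.1991]
step 3: x^-=[0.1189, 0.1933]  P^-=[0.4050 -0.0640; -0.0640 0.2577]  S=[0.8764 0.0976; 0.0976 0.7336]  K=[0.4555 0.0067; -0.0872 0.3384]  nu=[-3.9344, 3.7234]  x^+=[-1.6483, 1.7966]  P^+=[0.2225 -0.0459; -0.0459 0.1728]
step 4: x^-=[-1.8176, 1.5392]  P^-=[0.3679 -0.0561; -0.0561 0.2395]  S=[0.8404 0.0938; 0.0938 0.7170]  K=[0.4314 0.0090; -0.0799 0.3227]  nu=[-1.5555, 1.3498]  x^+=[-2.4765, 2.0990]  P^+=[0.2107 -0.0422; -0.0422 0.1644]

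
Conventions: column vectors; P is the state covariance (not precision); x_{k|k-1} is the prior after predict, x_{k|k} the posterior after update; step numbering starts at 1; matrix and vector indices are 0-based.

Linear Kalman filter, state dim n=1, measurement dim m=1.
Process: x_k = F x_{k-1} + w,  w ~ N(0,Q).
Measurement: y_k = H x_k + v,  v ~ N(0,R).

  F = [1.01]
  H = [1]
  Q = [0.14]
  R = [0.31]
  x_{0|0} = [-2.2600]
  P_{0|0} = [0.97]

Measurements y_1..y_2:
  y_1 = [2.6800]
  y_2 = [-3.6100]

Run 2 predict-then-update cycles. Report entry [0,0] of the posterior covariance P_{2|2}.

step 1: x^-=[-2.2826]  P^-=[1.1295]  S=[1.4395]  K=[0.7846]  nu=[4.9626]  x^+=[1.6113]  P^+=[0.2432]
step 2: x^-=[1.6274]  P^-=[0.3881]  S=[0.6981]  K=[0.5560]  nu=[-5.2374]  x^+=[-1.2844]  P^+=[0.1723]

P_post[0,0] = 0.1723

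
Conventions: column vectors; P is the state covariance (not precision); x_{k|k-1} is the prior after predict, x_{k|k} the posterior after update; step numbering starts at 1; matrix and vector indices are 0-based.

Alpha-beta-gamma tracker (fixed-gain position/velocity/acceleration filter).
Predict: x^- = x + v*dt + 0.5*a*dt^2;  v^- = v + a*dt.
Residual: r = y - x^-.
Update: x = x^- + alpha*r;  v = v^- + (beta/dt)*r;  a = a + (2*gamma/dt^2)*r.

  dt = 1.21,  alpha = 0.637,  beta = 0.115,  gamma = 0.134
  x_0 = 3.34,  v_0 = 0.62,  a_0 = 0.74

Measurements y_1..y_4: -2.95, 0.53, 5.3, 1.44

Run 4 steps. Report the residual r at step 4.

resid = -1.9752

step 1: x_pred=4.6319  r=-7.5819  x^+=-0.1978  v^+=0.7948  a^+=-0.6479
step 2: x_pred=0.2897  r=0.2403  x^+=0.4428  v^+=0.0337  a^+=-0.6039
step 3: x_pred=0.0415  r=5.2585  x^+=3.3912  v^+=-0.1972  a^+=0.3587
step 4: x_pred=3.4152  r=-1.9752  x^+=2.1570  v^+=0.0491  a^+=-0.0029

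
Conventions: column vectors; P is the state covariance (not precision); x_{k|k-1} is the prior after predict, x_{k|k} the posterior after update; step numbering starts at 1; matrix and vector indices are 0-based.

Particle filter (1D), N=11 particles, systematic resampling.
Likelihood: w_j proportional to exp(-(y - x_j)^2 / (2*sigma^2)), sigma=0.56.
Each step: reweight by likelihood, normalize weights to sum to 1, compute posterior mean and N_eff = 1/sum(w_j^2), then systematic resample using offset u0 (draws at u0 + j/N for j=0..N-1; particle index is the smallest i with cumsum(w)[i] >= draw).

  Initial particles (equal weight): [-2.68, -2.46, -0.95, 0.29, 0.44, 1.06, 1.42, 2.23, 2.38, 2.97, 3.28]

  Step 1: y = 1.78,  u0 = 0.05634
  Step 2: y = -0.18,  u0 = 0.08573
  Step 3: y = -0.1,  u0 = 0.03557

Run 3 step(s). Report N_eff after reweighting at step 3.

N_eff = 9.1816

step 1: w=[0.0000, 0.0000, 0.0000, 0.0105, 0.0207, 0.1587, 0.2950, 0.2627, 0.2043, 0.0379, 0.0100]  mean=1.8171  Neff=4.4430  idx=[5, 5, 6, 6, 6, 7, 7, 7, 8, 8, 9]
step 2: w=[0.3858, 0.3858, 0.0756, 0.0756, 0.0756, 0.0004, 0.0004, 0.0004, 0.0001, 0.0001, 0.0000]  mean=1.1435  Neff=3.1757  idx=[0, 0, 0, 0, 1, 1, 1, 1, 2, 3, 4]
step 3: w=[0.1157, 0.1157, 0.1157, 0.1157, 0.1157, 0.1157, 0.1157, 0.1157, 0.0248, 0.0248, 0.0248]  mean=1.0868  Neff=9.1816  idx=[0, 1, 1, 2, 3, 4, 5, 5, 6, 7, 8]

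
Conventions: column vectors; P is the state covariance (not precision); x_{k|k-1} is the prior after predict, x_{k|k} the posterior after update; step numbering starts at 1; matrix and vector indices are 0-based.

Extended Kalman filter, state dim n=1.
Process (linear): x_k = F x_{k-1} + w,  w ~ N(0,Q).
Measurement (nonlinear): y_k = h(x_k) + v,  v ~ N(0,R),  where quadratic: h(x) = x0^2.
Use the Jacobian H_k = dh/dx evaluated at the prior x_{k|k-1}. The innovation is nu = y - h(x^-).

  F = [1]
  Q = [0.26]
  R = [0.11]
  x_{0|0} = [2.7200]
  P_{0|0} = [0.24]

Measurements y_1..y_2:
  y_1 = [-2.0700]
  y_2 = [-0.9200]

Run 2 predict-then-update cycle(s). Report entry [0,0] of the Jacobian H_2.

step 1: x^-=[2.7200]  P^-=[0.5000]  H_jac=[5.4400]  S=[14.9068]  K=[0.1825]  nu=[-9.4684]  x^+=[0.9923]  P^+=[0.0037]
step 2: x^-=[0.9923]  P^-=[0.2637]  H_jac=[1.9847]  S=[1.1486]  K=[0.4556]  nu=[-1.9047]  x^+=[0.1245]  P^+=[0.0253]

H_jac[0,0] = 1.9847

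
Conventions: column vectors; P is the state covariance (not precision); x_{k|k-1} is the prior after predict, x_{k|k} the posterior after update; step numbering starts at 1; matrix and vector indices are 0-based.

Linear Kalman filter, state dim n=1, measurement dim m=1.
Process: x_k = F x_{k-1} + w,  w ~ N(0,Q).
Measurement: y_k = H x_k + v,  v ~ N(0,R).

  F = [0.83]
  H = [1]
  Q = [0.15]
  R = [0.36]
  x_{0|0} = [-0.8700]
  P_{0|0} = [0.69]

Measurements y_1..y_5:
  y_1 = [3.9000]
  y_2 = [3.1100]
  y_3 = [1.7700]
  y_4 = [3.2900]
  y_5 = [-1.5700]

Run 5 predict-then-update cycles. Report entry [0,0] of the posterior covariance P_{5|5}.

P_post[0,0] = 0.1485

step 1: x^-=[-0.7221]  P^-=[0.6253]  S=[0.9853]  K=[0.6346]  nu=[4.6221]  x^+=[2.2113]  P^+=[0.2285]
step 2: x^-=[1.8354]  P^-=[0.3074]  S=[0.6674]  K=[0.4606]  nu=[1.2746]  x^+=[2.4225]  P^+=[0.1658]
step 3: x^-=[2.0106]  P^-=[0.2642]  S=[0.6242]  K=[0.4233]  nu=[-0.2406]  x^+=[1.9088]  P^+=[0.1524]
step 4: x^-=[1.5843]  P^-=[0.2550]  S=[0.6150]  K=[0.4146]  nu=[1.7057]  x^+=[2.2915]  P^+=[0.1493]
step 5: x^-=[1.9019]  P^-=[0.2528]  S=[0.6128]  K=[0.4126]  nu=[-3.4719]  x^+=[0.4696]  P^+=[0.1485]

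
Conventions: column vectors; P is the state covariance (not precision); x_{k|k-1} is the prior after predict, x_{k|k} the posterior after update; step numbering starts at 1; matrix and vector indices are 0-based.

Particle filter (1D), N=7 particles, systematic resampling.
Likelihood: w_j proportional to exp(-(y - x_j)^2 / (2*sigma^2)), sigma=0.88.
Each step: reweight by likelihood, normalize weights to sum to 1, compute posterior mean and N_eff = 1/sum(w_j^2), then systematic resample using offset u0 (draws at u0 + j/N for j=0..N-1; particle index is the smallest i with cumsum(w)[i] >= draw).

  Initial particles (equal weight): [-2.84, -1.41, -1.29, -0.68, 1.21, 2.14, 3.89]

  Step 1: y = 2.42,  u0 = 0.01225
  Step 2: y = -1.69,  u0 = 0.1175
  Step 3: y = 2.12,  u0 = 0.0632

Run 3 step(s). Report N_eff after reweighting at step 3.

N_eff = 6.6640

step 1: w=[0.0000, 0.0000, 0.0001, 0.0013, 0.2445, 0.5982, 0.1559]  mean=2.1814  Neff=2.2629  idx=[4, 4, 5, 5, 5, 5, 6]
step 2: w=[0.4830, 0.4830, 0.0085, 0.0085, 0.0085, 0.0085, 0.0000]  mean=1.2416  Neff=2.1418  idx=[0, 0, 0, 1, 1, 1, 3]
step 3: w=[0.1298, 0.1298, 0.1298, 0.1298, 0.1298, 0.1298, 0.2214]  mean=1.4159  Neff=6.6640  idx=[0, 1, 2, 3, 4, 5, 6]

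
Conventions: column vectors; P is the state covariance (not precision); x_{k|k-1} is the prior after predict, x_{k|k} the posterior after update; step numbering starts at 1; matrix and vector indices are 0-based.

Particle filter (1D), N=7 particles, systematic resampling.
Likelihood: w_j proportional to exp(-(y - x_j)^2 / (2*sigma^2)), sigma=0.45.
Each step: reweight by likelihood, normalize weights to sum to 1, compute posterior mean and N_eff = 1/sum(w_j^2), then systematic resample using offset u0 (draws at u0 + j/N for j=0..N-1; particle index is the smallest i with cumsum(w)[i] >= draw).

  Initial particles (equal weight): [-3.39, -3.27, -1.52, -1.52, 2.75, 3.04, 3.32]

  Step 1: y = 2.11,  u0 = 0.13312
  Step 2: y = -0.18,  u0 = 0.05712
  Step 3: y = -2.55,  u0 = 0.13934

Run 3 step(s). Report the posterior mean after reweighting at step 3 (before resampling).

post_mean = 2.7500

step 1: w=[0.0000, 0.0000, 0.0000, 0.0000, 0.7148, 0.2323, 0.0529]  mean=2.8475  Neff=1.7614  idx=[4, 4, 4, 4, 4, 5, 6]
step 2: w=[0.1995, 0.1995, 0.1995, 0.1995, 0.1995, 0.0024, 0.0000]  mean=2.7507  Neff=5.0246  idx=[0, 1, 1, 2, 3, 3, 4]
step 3: w=[0.1429, 0.1429, 0.1429, 0.1429, 0.1429, 0.1429, 0.1429]  mean=2.7500  Neff=7.0000  idx=[0, 1, 2, 3, 4, 5, 6]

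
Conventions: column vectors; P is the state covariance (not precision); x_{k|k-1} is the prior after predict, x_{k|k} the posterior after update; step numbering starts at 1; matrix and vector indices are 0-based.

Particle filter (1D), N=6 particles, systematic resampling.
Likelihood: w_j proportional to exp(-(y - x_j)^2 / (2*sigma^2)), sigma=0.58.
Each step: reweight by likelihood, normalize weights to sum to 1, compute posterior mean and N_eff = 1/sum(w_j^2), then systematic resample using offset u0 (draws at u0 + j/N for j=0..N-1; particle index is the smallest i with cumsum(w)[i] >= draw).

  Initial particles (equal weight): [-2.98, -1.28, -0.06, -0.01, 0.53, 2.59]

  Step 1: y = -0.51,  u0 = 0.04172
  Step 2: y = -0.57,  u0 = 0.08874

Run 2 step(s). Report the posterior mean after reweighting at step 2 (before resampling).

post_mean = -0.1965

step 1: w=[0.0001, 0.2026, 0.3620, 0.3373, 0.0980, 0.0000]  mean=-0.2327  Neff=3.3843  idx=[1, 2, 2, 2, 3, 3]
step 2: w=[0.1255, 0.1804, 0.1804, 0.1804, 0.1666, 0.1666]  mean=-0.1965  Neff=5.9198  idx=[0, 1, 2, 3, 4, 5]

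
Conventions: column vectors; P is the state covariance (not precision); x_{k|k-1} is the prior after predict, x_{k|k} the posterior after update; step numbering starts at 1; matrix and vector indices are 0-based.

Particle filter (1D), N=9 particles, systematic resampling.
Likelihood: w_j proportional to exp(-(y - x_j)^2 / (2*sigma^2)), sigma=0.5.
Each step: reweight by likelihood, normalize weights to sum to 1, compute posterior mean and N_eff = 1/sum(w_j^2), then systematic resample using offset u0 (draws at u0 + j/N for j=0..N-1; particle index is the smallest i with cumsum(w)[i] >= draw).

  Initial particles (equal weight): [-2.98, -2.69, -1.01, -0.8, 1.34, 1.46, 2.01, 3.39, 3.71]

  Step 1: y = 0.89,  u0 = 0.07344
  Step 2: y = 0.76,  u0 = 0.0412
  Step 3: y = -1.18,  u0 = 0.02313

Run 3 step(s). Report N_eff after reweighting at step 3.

N_eff = 7.5480

step 1: w=[0.0000, 0.0000, 0.0006, 0.0026, 0.5233, 0.4097, 0.0638, 0.0000, 0.0000]  mean=1.4250  Neff=2.2433  idx=[4, 4, 4, 4, 4, 5, 5, 5, 6]
step 2: w=[0.1371, 0.1371, 0.1371, 0.1371, 0.1371, 0.1009, 0.1009, 0.1009, 0.0118]  mean=1.3842  Neff=8.0211  idx=[0, 1, 1, 2, 3, 4, 5, 6, 7]
step 3: w=[0.1456, 0.1456, 0.1456, 0.1456, 0.1456, 0.1456, 0.0422, 0.0422, 0.0422]  mean=1.3552  Neff=7.5480  idx=[0, 0, 1, 2, 3, 3, 4, 5, 6]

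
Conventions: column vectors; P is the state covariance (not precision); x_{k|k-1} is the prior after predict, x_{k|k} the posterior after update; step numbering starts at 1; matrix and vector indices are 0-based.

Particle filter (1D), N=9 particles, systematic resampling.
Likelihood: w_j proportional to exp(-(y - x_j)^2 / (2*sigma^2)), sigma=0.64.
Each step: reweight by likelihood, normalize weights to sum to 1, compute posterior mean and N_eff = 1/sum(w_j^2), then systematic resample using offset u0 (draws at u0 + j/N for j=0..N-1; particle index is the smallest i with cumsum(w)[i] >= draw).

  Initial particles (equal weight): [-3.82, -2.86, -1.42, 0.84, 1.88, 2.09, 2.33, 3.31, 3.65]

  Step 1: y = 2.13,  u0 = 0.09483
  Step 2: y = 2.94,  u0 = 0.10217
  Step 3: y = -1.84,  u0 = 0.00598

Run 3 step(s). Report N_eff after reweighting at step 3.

N_eff = 1.7103

step 1: w=[0.0000, 0.0000, 0.0000, 0.0404, 0.2851, 0.3071, 0.2930, 0.0562, 0.0183]  mean=2.1472  Neff=3.7523  idx=[4, 4, 4, 5, 5, 6, 6, 6, 8]
step 2: w=[0.0629, 0.0629, 0.0629, 0.1026, 0.1026, 0.1574, 0.1574, 0.1574, 0.1340]  mean=2.3727  Neff=7.9886  idx=[1, 3, 4, 5, 5, 6, 7, 8, 8]
step 3: w=[0.7497, 0.1055, 0.1055, 0.0098, 0.0098, 0.0098, 0.0098, 0.0000, 0.0000]  mean=1.9420  Neff=1.7103  idx=[0, 0, 0, 0, 0, 0, 0, 1, 2]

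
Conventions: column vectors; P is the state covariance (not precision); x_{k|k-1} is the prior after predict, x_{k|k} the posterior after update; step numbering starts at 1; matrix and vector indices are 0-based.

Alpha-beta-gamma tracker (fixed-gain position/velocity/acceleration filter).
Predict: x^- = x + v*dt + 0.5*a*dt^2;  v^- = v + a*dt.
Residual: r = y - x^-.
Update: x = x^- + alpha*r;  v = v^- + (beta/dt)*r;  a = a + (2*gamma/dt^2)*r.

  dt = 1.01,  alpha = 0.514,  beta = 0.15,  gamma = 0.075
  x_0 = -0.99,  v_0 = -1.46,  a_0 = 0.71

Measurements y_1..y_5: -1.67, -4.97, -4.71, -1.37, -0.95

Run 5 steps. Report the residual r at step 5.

step 1: x_pred=-2.1025  r=0.4325  x^+=-1.8802  v^+=-0.6787  a^+=0.7736
step 2: x_pred=-2.1711  r=-2.7989  x^+=-3.6097  v^+=-0.3130  a^+=0.3620
step 3: x_pred=-3.7412  r=-0.9688  x^+=-4.2392  v^+=-0.0913  a^+=0.2196
step 4: x_pred=-4.2194  r=2.8494  x^+=-2.7548  v^+=0.5537  a^+=0.6386
step 5: x_pred=-1.8699  r=0.9199  x^+=-1.3971  v^+=1.3352  a^+=0.7738

resid = 0.9199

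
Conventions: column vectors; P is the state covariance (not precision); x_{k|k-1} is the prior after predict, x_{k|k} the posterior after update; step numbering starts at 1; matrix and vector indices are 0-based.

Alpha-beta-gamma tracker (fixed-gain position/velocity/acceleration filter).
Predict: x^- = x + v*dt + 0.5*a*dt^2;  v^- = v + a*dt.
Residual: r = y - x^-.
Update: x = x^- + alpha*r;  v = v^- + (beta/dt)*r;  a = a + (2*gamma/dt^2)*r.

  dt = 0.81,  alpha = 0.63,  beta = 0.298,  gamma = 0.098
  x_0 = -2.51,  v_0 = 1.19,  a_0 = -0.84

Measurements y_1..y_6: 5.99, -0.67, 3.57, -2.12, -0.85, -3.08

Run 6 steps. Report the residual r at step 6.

step 1: x_pred=-1.8217  r=7.8117  x^+=3.0997  v^+=3.3835  a^+=1.4936
step 2: x_pred=6.3303  r=-7.0003  x^+=1.9201  v^+=2.0179  a^+=-0.5976
step 3: x_pred=3.3586  r=0.2114  x^+=3.4918  v^+=1.6116  a^+=-0.5345
step 4: x_pred=4.6219  r=-6.7419  x^+=0.3745  v^+=-1.3016  a^+=-2.5485
step 5: x_pred=-1.5159  r=0.6659  x^+=-1.0964  v^+=-3.1209  a^+=-2.3496
step 6: x_pred=-4.3951  r=1.3151  x^+=-3.5666  v^+=-4.5403  a^+=-1.9567

resid = 1.3151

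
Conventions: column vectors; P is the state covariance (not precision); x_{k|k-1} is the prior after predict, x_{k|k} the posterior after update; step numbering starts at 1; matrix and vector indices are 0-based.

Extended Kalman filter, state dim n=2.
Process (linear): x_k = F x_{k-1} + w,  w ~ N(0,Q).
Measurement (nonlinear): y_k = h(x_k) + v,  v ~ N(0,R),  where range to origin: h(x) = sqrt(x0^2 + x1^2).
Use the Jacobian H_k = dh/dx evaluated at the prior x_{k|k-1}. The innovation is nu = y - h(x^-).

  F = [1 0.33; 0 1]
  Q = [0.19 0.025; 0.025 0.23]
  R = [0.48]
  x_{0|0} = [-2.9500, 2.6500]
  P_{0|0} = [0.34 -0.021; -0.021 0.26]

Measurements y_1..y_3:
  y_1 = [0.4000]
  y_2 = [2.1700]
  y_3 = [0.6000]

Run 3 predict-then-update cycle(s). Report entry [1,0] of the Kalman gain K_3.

step 1: x^-=[-2.0755, 2.6500]  P^-=[0.5445 0.0898; 0.0898 0.4900]  H_jac=[-0.6166 0.7873]  S=[0.9035]  K=[-0.2933; 0.3657]  nu=[-2.9660]  x^+=[-1.2055, 1.5654]  P^+=[0.4667 0.1867; 0.1867 0.3692]
step 2: x^-=[-0.6889, 1.5654]  P^-=[0.8202 0.3335; 0.3335 0.5992]  H_jac=[-0.4028 0.9153]  S=[0.8691]  K=[-0.0289; 0.4764]  nu=[0.4597]  x^+=[-0.7022, 1.7844]  P^+=[0.8194 0.3455; 0.3455 0.4019]
step 3: x^-=[-0.1134, 1.7844]  P^-=[1.2812 0.5031; 0.5031 0.6319]  H_jac=[-0.0634 0.9980]  S=[1.0509]  K=[0.4005; 0.5698]  nu=[-1.1880]  x^+=[-0.5892, 1.1075]  P^+=[1.1127 0.2633; 0.2633 0.2908]

K[1,0] = 0.5698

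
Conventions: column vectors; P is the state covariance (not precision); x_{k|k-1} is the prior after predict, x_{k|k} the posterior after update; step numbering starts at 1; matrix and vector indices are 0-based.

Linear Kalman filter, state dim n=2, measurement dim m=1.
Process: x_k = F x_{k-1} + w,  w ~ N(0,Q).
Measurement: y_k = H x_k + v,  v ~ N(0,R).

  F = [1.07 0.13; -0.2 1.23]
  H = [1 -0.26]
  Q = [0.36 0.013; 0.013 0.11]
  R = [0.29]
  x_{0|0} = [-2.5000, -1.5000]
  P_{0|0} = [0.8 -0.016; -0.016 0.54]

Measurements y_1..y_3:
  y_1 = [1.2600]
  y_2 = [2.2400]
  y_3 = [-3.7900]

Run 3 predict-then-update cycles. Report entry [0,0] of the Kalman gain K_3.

step 1: x^-=[-2.8700, -1.3450]  P^-=[1.2806 -0.0925; -0.0925 0.9668]  S=[1.6841]  K=[0.7747; -0.2042]  nu=[3.7803]  x^+=[0.0586, -2.1169]  P^+=[0.2699 0.1739; 0.1739 0.8966]
step 2: x^-=[-0.2125, -2.6155]  P^-=[0.7325 0.3230; 0.3230 1.3917]  S=[0.9487]  K=[0.6836; -0.0410]  nu=[1.7724]  x^+=[0.9992, -2.6882]  P^+=[0.2891 0.3496; 0.3496 1.3901]
step 3: x^-=[0.7197, -3.5063]  P^-=[0.8118 0.6244; 0.6244 2.0527]  S=[0.9159]  K=[0.7091; 0.0990]  nu=[-5.4214]  x^+=[-3.1245, -4.0429]  P^+=[0.3513 0.5601; 0.5601 2.0438]

K[0,0] = 0.7091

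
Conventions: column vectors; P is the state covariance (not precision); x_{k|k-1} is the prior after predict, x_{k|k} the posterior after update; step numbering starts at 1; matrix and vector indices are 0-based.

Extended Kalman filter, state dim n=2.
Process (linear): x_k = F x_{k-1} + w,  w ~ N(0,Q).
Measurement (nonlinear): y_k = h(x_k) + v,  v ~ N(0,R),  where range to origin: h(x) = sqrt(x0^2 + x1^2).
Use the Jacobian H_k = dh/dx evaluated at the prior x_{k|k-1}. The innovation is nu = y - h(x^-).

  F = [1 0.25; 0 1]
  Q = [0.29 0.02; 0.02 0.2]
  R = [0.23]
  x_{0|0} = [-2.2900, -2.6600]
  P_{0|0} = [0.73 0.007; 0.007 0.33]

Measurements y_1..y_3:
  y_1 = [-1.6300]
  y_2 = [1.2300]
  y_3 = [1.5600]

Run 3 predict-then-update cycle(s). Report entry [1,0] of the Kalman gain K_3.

step 1: x^-=[-2.9550, -2.6600]  P^-=[1.0441 0.1095; 0.1095 0.5300]  H_jac=[-0.7432 -0.6690]  S=[1.1529]  K=[-0.7367; -0.3782]  nu=[-5.6059]  x^+=[1.1746, -0.5401]  P^+=[0.4185 -0.2117; -0.2117 0.3651]
step 2: x^-=[1.0396, -0.5401]  P^-=[0.6255 -0.1004; -0.1004 0.5651]  H_jac=[0.8874 -0.4610]  S=[0.9248]  K=[0.6502; -0.3781]  nu=[0.0585]  x^+=[1.0776, -0.5622]  P^+=[0.2345 0.1270; 0.1270 0.4330]
step 3: x^-=[0.9370, -0.5622]  P^-=[0.6150 0.2552; 0.2552 0.6330]  H_jac=[0.8575 -0.5145]  S=[0.6246]  K=[0.6341; -0.1710]  nu=[0.4672]  x^+=[1.2333, -0.6421]  P^+=[0.3639 0.3229; 0.3229 0.6147]

K[1,0] = -0.1710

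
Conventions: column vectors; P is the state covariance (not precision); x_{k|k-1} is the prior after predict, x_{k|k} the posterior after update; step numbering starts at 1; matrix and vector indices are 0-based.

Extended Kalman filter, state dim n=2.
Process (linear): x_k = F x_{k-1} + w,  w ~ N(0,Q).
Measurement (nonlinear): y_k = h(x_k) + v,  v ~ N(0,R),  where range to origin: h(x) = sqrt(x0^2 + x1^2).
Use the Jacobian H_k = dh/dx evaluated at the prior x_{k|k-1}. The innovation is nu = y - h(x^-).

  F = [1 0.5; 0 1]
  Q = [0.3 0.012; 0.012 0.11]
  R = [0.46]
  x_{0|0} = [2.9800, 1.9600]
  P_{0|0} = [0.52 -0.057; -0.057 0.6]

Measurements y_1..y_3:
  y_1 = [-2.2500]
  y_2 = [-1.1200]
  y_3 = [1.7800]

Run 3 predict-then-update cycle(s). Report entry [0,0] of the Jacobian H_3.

H_jac[0,0] = 0.8503

step 1: x^-=[3.9600, 1.9600]  P^-=[0.9130 0.2550; 0.2550 0.7100]  H_jac=[0.8962 0.4436]  S=[1.5358]  K=[0.6064; 0.3539]  nu=[-6.6685]  x^+=[-0.0840, -0.3998]  P^+=[0.3482 -0.0746; -0.0746 0.5177]
step 2: x^-=[-0.2839, -0.3998]  P^-=[0.7030 0.1962; 0.1962 0.6277]  H_jac=[-0.5790 -0.8153]  S=[1.2982]  K=[-0.4368; -0.4817]  nu=[-1.6104]  x^+=[0.4195, 0.3759]  P^+=[0.4553 -0.0769; -0.0769 0.3264]
step 3: x^-=[0.6074, 0.3759]  P^-=[0.7600 0.0983; 0.0983 0.4364]  H_jac=[0.8503 0.5263]  S=[1.2184]  K=[0.5729; 0.2571]  nu=[1.0656]  x^+=[1.2179, 0.6499]  P^+=[0.3601 -0.0812; -0.0812 0.3559]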